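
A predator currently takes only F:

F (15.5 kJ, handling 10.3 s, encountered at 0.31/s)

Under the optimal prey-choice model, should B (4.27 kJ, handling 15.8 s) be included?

On F alone, R = ΣλE/(1+Σλh) = 4.805/4.193 = 1.146 kJ/s.
Profitability of B: 4.27/15.8 = 0.2703 kJ/s.
Since 0.2703 < R, time spent handling B is better spent searching.

No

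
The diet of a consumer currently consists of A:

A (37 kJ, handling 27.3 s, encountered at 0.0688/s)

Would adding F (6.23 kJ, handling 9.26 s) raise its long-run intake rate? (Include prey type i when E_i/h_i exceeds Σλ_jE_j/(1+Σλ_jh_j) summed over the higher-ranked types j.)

No

Intake rate on the current diet: R = (0.0688×37) / (1 + 0.0688×27.3) = 2.546/2.878 = 0.8844 kJ/s.
F: E/h = 6.23/9.26 = 0.6728 kJ/s.
0.6728 < 0.8844, so adding F would lower the average — exclude it.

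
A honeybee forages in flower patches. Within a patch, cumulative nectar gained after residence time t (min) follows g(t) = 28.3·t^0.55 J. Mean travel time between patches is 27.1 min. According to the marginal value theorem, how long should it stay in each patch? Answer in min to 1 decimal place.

33.1 min

By the marginal value theorem, leave when the instantaneous gain rate g'(t) equals the habitat-wide average g(t)/(T + t).
g'(t) = 0.55·28.3·t^-0.45. Setting 0.55·28.3·t^-0.45 = 28.3·t^0.55/(27.1+t) gives 0.55(27.1+t) = t, so 0.45·t = 0.55×27.1.
t* = 0.55×27.1/0.45 = 33.12 min.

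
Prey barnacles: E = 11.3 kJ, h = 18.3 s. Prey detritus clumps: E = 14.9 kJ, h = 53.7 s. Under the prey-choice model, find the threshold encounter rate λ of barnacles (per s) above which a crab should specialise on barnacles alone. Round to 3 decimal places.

At the threshold, the rate on barnacles alone equals the profitability of detritus clumps: λ·11.3/(1 + λ·18.3) = 14.9/53.7 = 0.2775.
Rearranging, λ(11.3 − 0.2775×18.3) = 0.2775, so λ = 0.2775/6.222 = 0.04459 per s.

0.045 per s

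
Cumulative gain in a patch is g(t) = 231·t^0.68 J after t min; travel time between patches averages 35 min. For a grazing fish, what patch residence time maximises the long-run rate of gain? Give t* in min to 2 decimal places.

By the marginal value theorem, leave when the instantaneous gain rate g'(t) equals the habitat-wide average g(t)/(T + t).
g'(t) = 0.68·231·t^-0.32. Setting 0.68·231·t^-0.32 = 231·t^0.68/(35+t) gives 0.68(35+t) = t, so 0.32·t = 0.68×35.
t* = 0.68×35/0.32 = 74.38 min.

74.38 min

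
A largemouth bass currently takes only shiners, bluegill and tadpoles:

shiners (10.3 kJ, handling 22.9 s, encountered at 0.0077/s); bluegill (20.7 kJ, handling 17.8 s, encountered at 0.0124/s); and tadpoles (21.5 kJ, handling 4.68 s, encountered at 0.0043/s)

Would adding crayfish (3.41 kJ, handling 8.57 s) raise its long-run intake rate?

On shiners, bluegill and tadpoles alone, R = ΣλE/(1+Σλh) = 0.4284/1.417 = 0.3023 kJ/s.
crayfish: E/h = 3.41/8.57 = 0.3979 kJ/s.
Since 0.3979 > R, including crayfish increases the long-run rate.

Yes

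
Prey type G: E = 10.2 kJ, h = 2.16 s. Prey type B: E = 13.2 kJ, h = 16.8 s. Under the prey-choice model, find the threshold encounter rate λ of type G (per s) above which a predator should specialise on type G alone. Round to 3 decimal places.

0.092 per s

At the threshold, the rate on type G alone equals the profitability of type B: λ·10.2/(1 + λ·2.16) = 13.2/16.8 = 0.7857.
Rearranging, λ(10.2 − 0.7857×2.16) = 0.7857, so λ = 0.7857/8.503 = 0.09241 per s.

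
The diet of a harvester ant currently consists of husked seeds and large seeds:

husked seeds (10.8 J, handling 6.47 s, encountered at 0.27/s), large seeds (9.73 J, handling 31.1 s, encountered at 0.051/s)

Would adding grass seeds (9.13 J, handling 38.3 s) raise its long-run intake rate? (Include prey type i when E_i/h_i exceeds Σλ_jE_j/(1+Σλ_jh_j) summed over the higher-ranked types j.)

No

On husked seeds and large seeds alone, R = ΣλE/(1+Σλh) = 3.412/4.333 = 0.7875 J/s.
Profitability of grass seeds: 9.13/38.3 = 0.2384 J/s.
0.2384 < 0.7875, so adding grass seeds would lower the average — exclude it.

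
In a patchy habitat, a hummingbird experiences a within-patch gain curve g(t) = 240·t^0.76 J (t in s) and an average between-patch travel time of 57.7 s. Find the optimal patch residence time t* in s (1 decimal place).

Maximise g(t)/(T+t): set derivative to zero → g'(t)(T+t) = g(t).
g'(t) = 0.76·240·t^-0.24. Setting 0.76·240·t^-0.24 = 240·t^0.76/(57.7+t) gives 0.76(57.7+t) = t, so 0.24·t = 0.76×57.7.
t* = 0.76×57.7/0.24 = 182.7 s.

182.7 s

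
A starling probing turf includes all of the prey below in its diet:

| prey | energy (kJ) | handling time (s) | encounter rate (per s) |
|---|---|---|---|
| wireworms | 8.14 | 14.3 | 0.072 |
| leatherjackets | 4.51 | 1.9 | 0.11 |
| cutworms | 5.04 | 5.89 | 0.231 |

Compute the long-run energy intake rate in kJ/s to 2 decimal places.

0.62 kJ/s

R = Σλ_iE_i / (1 + Σλ_ih_i)
Numerator: 0.072×8.14 + 0.11×4.51 + 0.231×5.04 = 2.246
Denominator: 1 + 0.072×14.3 + 0.11×1.9 + 0.231×5.89 = 3.599
R = 2.246/3.599 = 0.6241 kJ/s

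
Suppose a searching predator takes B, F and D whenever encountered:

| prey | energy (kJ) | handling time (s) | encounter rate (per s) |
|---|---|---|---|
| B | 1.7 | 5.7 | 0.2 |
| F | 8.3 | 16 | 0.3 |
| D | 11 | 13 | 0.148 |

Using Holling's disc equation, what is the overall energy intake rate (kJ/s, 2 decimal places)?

0.50 kJ/s

R = (0.2×1.7 + 0.3×8.3 + 0.148×11) / (1 + 0.2×5.7 + 0.3×16 + 0.148×13) = 4.458/8.864 = 0.5029 kJ/s.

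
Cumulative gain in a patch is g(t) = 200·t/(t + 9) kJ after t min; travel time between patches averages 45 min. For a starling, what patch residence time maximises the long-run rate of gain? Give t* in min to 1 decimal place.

Maximise g(t)/(T+t): set derivative to zero → g'(t)(T+t) = g(t).
g'(t) = 200·9/(t + 9)². Setting 200·9/(t+9)² = 200t/[(t+9)(45+t)] gives 9(45+t) = t(t+9), so t² = 9×45 = 405.
t* = √405 = 20.12 min.

20.1 min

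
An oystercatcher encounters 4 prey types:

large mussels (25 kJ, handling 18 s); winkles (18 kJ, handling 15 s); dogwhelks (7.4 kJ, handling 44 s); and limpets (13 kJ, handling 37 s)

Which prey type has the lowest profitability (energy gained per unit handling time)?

dogwhelks

In descending order of E/h:
large mussels: 25/18 = 1.39 kJ/s
winkles: 18/15 = 1.2 kJ/s
limpets: 13/37 = 0.351 kJ/s
dogwhelks: 7.4/44 = 0.168 kJ/s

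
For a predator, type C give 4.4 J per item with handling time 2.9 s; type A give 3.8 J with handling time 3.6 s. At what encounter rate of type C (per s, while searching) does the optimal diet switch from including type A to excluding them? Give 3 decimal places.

0.788 per s

At the threshold, the rate on type C alone equals the profitability of type A: λ·4.4/(1 + λ·2.9) = 3.8/3.6 = 1.056.
Rearranging, λ(4.4 − 1.056×2.9) = 1.056, so λ = 1.056/1.339 = 0.7884 per s.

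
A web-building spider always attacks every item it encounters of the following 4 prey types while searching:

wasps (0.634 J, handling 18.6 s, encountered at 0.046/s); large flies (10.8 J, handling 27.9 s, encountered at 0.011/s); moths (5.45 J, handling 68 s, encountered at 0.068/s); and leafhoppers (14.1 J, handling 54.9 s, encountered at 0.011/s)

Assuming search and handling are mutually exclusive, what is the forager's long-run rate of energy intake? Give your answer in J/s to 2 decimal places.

R = Σλ_iE_i / (1 + Σλ_ih_i)
Numerator: 0.046×0.634 + 0.011×10.8 + 0.068×5.45 + 0.011×14.1 = 0.6737
Denominator: 1 + 0.046×18.6 + 0.011×27.9 + 0.068×68 + 0.011×54.9 = 7.39
R = 0.6737/7.39 = 0.09115 J/s

0.09 J/s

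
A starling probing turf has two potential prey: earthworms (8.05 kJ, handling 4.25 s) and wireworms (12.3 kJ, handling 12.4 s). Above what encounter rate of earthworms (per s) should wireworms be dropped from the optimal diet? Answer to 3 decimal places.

The zero-one rule: include wireworms iff E₂/h₂ > λE₁/(1+λh₁). Equality gives the switch point.
λE₁h₂ = E₂ + λE₂h₁ ⇒ λ = E₂/(E₁h₂ − E₂h₁) = 12.3/(99.82 − 52.28) = 0.2587 per s.

0.259 per s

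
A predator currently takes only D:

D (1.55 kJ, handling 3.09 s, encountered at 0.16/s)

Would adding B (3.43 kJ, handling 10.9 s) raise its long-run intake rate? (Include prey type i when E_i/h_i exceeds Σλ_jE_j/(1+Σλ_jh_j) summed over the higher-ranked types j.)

Current rate: (0.16×1.55)/(1 + 0.16×3.09) = 0.166 kJ/s.
Profitability of B: 3.43/10.9 = 0.3147 kJ/s.
0.3147 > 0.166, so adding B raises the average — include it.

Yes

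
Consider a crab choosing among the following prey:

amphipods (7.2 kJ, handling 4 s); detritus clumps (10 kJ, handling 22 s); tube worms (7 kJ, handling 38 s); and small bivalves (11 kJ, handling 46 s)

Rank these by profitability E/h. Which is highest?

In descending order of E/h:
amphipods: 7.2/4 = 1.8 kJ/s
detritus clumps: 10/22 = 0.455 kJ/s
small bivalves: 11/46 = 0.239 kJ/s
tube worms: 7/38 = 0.184 kJ/s

amphipods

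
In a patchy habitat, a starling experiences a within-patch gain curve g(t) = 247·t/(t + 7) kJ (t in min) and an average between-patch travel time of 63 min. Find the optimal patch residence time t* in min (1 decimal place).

21.0 min

By the marginal value theorem, leave when the instantaneous gain rate g'(t) equals the habitat-wide average g(t)/(T + t).
g'(t) = 247·7/(t + 7)². Setting 247·7/(t+7)² = 247t/[(t+7)(63+t)] gives 7(63+t) = t(t+7), so t² = 7×63 = 441.
t* = √441 = 21 min.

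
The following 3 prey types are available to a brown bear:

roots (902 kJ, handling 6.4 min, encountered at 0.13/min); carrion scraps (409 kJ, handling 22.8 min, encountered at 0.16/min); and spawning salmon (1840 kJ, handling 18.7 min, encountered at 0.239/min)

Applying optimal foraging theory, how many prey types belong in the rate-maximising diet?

2

Profitabilities (E/h, kJ/min): roots 141, spawning salmon 98.4, carrion scraps 17.9. Add prey in this order while the next type's profitability exceeds the intake rate on those already taken.
Rate on top 1: 64.01. spawning salmon: 98.4 > 64.01 → include.
Rate on top 2: 88.4. carrion scraps: 17.9 < 88.4 → exclude; stop.
Optimal diet: roots, spawning salmon — 2 of 3 types.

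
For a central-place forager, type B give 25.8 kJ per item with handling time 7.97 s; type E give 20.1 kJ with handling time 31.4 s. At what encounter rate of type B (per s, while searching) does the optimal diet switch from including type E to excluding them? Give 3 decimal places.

0.031 per s

Drop type E once their profitability E₂/h₂ falls below the rate achievable on type B alone: E₂/h₂ = λE₁/(1 + λh₁).
Solve for λ: λE₁h₂ = E₂(1 + λh₁) → λ(E₁h₂ − E₂h₁) = E₂ → λ = E₂/(E₁h₂ − E₂h₁).
λ = 20.1/(25.8×31.4 − 20.1×7.97) = 20.1/649.9 = 0.03093 per s.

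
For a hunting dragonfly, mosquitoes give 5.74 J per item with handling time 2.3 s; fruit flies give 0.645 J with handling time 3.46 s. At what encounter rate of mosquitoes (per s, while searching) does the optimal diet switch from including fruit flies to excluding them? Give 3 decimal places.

0.035 per s

Drop fruit flies once their profitability E₂/h₂ falls below the rate achievable on mosquitoes alone: E₂/h₂ = λE₁/(1 + λh₁).
Solve for λ: λE₁h₂ = E₂(1 + λh₁) → λ(E₁h₂ − E₂h₁) = E₂ → λ = E₂/(E₁h₂ − E₂h₁).
λ = 0.645/(5.74×3.46 − 0.645×2.3) = 0.645/18.38 = 0.0351 per s.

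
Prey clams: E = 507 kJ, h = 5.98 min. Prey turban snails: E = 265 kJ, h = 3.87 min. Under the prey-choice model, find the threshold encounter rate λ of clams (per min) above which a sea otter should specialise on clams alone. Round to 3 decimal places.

0.702 per min

Drop turban snails once their profitability E₂/h₂ falls below the rate achievable on clams alone: E₂/h₂ = λE₁/(1 + λh₁).
Solve for λ: λE₁h₂ = E₂(1 + λh₁) → λ(E₁h₂ − E₂h₁) = E₂ → λ = E₂/(E₁h₂ − E₂h₁).
λ = 265/(507×3.87 − 265×5.98) = 265/377.4 = 0.7022 per min.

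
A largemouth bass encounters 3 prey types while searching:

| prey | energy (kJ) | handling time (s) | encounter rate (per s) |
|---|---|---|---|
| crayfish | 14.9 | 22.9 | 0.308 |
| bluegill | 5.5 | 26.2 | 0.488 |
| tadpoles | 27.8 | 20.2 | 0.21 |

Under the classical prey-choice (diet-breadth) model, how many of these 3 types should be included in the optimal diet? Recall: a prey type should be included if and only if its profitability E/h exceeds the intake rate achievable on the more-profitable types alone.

1

Profitabilities (E/h, kJ/s): tadpoles 1.38, crayfish 0.651, bluegill 0.21. Add prey in this order while the next type's profitability exceeds the intake rate on those already taken.
Rate on top 1: 1.114. crayfish: 0.651 < 1.114 → exclude; stop.
Optimal diet: tadpoles — 1 of 3 types.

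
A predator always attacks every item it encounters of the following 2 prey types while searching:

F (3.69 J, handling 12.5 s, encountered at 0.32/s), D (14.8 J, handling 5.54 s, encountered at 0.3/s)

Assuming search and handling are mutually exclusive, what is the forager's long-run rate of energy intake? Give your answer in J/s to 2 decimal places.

0.84 J/s

R = Σλ_iE_i / (1 + Σλ_ih_i)
Numerator: 0.32×3.69 + 0.3×14.8 = 5.621
Denominator: 1 + 0.32×12.5 + 0.3×5.54 = 6.662
R = 5.621/6.662 = 0.8437 J/s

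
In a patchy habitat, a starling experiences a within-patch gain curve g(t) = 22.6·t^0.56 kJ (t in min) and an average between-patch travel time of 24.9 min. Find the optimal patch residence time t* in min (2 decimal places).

By the marginal value theorem, leave when the instantaneous gain rate g'(t) equals the habitat-wide average g(t)/(T + t).
g'(t) = 0.56·22.6·t^-0.44. Setting 0.56·22.6·t^-0.44 = 22.6·t^0.56/(24.9+t) gives 0.56(24.9+t) = t, so 0.44·t = 0.56×24.9.
t* = 0.56×24.9/0.44 = 31.69 min.

31.69 min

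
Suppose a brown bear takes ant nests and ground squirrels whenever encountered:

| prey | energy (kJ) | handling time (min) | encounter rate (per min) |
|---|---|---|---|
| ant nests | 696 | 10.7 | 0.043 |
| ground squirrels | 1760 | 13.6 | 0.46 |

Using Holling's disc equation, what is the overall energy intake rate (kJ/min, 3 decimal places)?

108.802 kJ/min

Energy encountered per unit search time: 0.043×696 + 0.46×1760 = 839.5 kJ/min.
Handling time per unit search time: 0.043×10.7 + 0.46×13.6 = 6.716.
Rate = 839.5/(1 + 6.716) = 108.8 kJ/min.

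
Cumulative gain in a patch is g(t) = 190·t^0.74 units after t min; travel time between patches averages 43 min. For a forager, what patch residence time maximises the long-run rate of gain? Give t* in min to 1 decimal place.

By the marginal value theorem, leave when the instantaneous gain rate g'(t) equals the habitat-wide average g(t)/(T + t).
g'(t) = 0.74·190·t^-0.26. Setting 0.74·190·t^-0.26 = 190·t^0.74/(43+t) gives 0.74(43+t) = t, so 0.26·t = 0.74×43.
t* = 0.74×43/0.26 = 122.4 min.

122.4 min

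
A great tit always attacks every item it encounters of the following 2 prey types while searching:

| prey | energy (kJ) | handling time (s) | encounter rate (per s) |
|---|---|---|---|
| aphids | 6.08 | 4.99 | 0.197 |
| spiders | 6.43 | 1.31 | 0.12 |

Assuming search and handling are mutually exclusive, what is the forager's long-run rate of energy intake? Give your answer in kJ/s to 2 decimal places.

Energy encountered per unit search time: 0.197×6.08 + 0.12×6.43 = 1.969 kJ/s.
Handling time per unit search time: 0.197×4.99 + 0.12×1.31 = 1.14.
Rate = 1.969/(1 + 1.14) = 0.9202 kJ/s.

0.92 kJ/s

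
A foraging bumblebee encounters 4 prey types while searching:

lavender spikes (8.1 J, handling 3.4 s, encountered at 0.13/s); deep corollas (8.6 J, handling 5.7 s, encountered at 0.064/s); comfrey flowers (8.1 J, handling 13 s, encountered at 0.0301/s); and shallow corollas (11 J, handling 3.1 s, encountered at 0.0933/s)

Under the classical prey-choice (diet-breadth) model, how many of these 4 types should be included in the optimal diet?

Rank by E/h (J/s): shallow corollas 3.55, lavender spikes 2.38, deep corollas 1.51, comfrey flowers 0.623. Include each in turn until the next type's E/h falls below the running intake rate.
Rate on top 1: 0.7961. lavender spikes: 2.38 > 0.7961 → include.
Rate on top 2: 1.201. deep corollas: 1.51 > 1.201 → include.
Rate on top 3: 1.255. comfrey flowers: 0.623 < 1.255 → exclude; stop.
Optimal diet: shallow corollas, lavender spikes, deep corollas — 3 of 4 types.

3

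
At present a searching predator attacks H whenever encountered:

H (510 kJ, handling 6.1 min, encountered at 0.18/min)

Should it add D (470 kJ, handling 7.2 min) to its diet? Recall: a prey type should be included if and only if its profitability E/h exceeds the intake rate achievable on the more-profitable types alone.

Current rate: (0.18×510)/(1 + 0.18×6.1) = 43.76 kJ/min.
Profitability of D: 470/7.2 = 65.28 kJ/min.
Since 65.28 > R, including D increases the long-run rate.

Yes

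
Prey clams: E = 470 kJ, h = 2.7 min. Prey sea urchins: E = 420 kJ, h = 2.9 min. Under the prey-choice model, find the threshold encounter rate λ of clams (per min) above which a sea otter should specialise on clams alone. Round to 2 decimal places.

1.83 per min

Drop sea urchins once their profitability E₂/h₂ falls below the rate achievable on clams alone: E₂/h₂ = λE₁/(1 + λh₁).
Solve for λ: λE₁h₂ = E₂(1 + λh₁) → λ(E₁h₂ − E₂h₁) = E₂ → λ = E₂/(E₁h₂ − E₂h₁).
λ = 420/(470×2.9 − 420×2.7) = 420/229 = 1.834 per min.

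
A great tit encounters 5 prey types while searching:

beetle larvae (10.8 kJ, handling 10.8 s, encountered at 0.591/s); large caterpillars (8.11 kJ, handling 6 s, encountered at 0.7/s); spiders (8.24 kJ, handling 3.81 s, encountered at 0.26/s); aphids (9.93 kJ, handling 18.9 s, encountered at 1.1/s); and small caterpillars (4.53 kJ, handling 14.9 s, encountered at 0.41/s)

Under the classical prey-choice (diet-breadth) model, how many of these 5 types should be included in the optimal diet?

Rank by E/h (kJ/s): spiders 2.16, large caterpillars 1.35, beetle larvae 1, aphids 0.525, small caterpillars 0.304. Include each in turn until the next type's E/h falls below the running intake rate.
Rate on top 1: 1.076. large caterpillars: 1.35 > 1.076 → include.
Rate on top 2: 1.263. beetle larvae: 1 < 1.263 → exclude; stop.
Optimal diet: spiders, large caterpillars — 2 of 5 types.

2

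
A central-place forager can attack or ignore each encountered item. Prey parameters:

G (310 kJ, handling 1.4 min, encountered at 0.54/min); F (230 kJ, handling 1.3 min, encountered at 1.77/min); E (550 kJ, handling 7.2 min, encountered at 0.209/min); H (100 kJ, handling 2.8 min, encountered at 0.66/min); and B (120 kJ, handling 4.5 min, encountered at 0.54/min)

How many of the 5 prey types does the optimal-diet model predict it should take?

Rank by E/h (kJ/min): G 221, F 177, E 76.4, H 35.7, B 26.7. Include each in turn until the next type's E/h falls below the running intake rate.
Rate on top 1: 95.33. F: 177 > 95.33 → include.
Rate on top 2: 141.6. E: 76.4 < 141.6 → exclude; stop.
Optimal diet: G, F — 2 of 5 types.

2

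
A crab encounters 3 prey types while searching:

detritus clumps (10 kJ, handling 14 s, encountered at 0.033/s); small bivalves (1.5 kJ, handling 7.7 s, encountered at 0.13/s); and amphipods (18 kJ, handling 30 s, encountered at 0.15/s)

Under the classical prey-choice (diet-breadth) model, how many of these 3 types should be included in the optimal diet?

2

Profitabilities (E/h, kJ/s): detritus clumps 0.714, amphipods 0.6, small bivalves 0.195. Add prey in this order while the next type's profitability exceeds the intake rate on those already taken.
Rate on top 1: 0.2257. amphipods: 0.6 > 0.2257 → include.
Rate on top 2: 0.5082. small bivalves: 0.195 < 0.5082 → exclude; stop.
Optimal diet: detritus clumps, amphipods — 2 of 3 types.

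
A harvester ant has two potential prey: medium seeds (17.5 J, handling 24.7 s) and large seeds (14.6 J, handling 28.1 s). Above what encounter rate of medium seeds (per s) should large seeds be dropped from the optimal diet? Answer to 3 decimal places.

0.111 per s

The zero-one rule: include large seeds iff E₂/h₂ > λE₁/(1+λh₁). Equality gives the switch point.
λE₁h₂ = E₂ + λE₂h₁ ⇒ λ = E₂/(E₁h₂ − E₂h₁) = 14.6/(491.8 − 360.6) = 0.1113 per s.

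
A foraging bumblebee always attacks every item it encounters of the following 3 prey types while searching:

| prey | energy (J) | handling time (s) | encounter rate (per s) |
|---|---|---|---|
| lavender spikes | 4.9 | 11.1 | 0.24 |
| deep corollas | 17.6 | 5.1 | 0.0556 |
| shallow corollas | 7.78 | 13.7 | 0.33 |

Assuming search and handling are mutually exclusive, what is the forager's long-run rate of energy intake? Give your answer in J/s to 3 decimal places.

R = Σλ_iE_i / (1 + Σλ_ih_i)
Numerator: 0.24×4.9 + 0.0556×17.6 + 0.33×7.78 = 4.722
Denominator: 1 + 0.24×11.1 + 0.0556×5.1 + 0.33×13.7 = 8.469
R = 4.722/8.469 = 0.5576 J/s

0.558 J/s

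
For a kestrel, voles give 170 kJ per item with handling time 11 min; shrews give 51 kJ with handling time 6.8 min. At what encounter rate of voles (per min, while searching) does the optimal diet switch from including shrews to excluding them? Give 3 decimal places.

0.086 per min

At the threshold, the rate on voles alone equals the profitability of shrews: λ·170/(1 + λ·11) = 51/6.8 = 7.5.
Rearranging, λ(170 − 7.5×11) = 7.5, so λ = 7.5/87.5 = 0.08571 per min.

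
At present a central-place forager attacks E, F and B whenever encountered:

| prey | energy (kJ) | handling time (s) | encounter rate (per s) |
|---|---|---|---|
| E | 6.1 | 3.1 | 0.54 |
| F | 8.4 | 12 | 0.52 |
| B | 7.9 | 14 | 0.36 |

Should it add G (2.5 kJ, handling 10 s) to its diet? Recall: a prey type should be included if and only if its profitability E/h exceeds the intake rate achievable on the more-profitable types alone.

On E, F and B alone, R = ΣλE/(1+Σλh) = 10.51/13.95 = 0.7529 kJ/s.
G: E/h = 2.5/10 = 0.25 kJ/s.
Since 0.25 < R, time spent handling G is better spent searching.

No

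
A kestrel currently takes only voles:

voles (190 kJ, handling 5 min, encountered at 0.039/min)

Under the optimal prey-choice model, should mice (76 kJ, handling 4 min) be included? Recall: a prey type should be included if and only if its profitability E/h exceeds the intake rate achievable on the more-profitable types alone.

Yes

Intake rate on the current diet: R = (0.039×190) / (1 + 0.039×5) = 7.41/1.195 = 6.201 kJ/min.
Profitability of mice: 76/4 = 19 kJ/min.
Since 19 > R, including mice increases the long-run rate.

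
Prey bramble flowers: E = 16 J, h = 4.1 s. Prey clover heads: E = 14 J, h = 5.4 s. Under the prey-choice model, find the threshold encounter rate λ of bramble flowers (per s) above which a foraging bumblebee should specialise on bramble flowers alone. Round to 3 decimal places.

0.483 per s

At the threshold, the rate on bramble flowers alone equals the profitability of clover heads: λ·16/(1 + λ·4.1) = 14/5.4 = 2.593.
Rearranging, λ(16 − 2.593×4.1) = 2.593, so λ = 2.593/5.37 = 0.4828 per s.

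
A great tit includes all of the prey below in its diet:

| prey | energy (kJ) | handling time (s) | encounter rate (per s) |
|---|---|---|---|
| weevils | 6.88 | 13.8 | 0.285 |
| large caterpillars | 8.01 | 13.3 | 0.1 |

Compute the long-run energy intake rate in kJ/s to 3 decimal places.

0.441 kJ/s

R = Σλ_iE_i / (1 + Σλ_ih_i)
Numerator: 0.285×6.88 + 0.1×8.01 = 2.762
Denominator: 1 + 0.285×13.8 + 0.1×13.3 = 6.263
R = 2.762/6.263 = 0.441 kJ/s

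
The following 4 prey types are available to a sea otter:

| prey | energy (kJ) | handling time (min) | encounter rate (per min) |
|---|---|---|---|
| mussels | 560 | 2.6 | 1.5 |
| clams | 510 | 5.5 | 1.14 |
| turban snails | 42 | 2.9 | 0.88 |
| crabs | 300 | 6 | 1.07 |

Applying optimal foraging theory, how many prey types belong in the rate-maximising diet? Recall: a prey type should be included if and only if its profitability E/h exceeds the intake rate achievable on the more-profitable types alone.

Rank by E/h (kJ/min): mussels 215, clams 92.7, crabs 50, turban snails 14.5. Include each in turn until the next type's E/h falls below the running intake rate.
Rate on top 1: 171.4. clams: 92.7 < 171.4 → exclude; stop.
Optimal diet: mussels — 1 of 4 types.

1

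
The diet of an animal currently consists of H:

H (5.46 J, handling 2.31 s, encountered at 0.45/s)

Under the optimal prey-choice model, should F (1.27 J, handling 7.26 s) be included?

No

Current rate: (0.45×5.46)/(1 + 0.45×2.31) = 1.205 J/s.
F: E/h = 1.27/7.26 = 0.1749 J/s.
Since 0.1749 < R, time spent handling F is better spent searching.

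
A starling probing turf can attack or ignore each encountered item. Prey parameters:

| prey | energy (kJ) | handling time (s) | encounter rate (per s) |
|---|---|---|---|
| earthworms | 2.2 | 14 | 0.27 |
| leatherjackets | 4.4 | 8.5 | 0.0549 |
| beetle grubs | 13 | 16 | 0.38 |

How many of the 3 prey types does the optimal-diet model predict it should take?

Profitabilities (E/h, kJ/s): beetle grubs 0.812, leatherjackets 0.518, earthworms 0.157. Add prey in this order while the next type's profitability exceeds the intake rate on those already taken.
Rate on top 1: 0.6977. leatherjackets: 0.518 < 0.6977 → exclude; stop.
Optimal diet: beetle grubs — 1 of 3 types.

1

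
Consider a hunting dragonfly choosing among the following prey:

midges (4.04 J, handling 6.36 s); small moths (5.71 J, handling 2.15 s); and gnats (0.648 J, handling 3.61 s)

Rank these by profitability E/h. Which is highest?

small moths

In descending order of E/h:
small moths: 5.71/2.15 = 2.66 J/s
midges: 4.04/6.36 = 0.635 J/s
gnats: 0.648/3.61 = 0.18 J/s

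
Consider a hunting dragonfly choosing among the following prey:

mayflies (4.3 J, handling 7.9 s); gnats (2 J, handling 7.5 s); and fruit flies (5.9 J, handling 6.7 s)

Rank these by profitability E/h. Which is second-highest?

Profitability E/h (J/s): mayflies = 4.3/7.9 = 0.544, gnats = 2/7.5 = 0.267, fruit flies = 5.9/6.7 = 0.881.
Ranked: fruit flies > mayflies > gnats.

mayflies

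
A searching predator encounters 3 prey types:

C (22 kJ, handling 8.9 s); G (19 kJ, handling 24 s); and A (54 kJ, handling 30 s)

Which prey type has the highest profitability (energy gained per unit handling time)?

In descending order of E/h:
C: 22/8.9 = 2.47 kJ/s
A: 54/30 = 1.8 kJ/s
G: 19/24 = 0.792 kJ/s

C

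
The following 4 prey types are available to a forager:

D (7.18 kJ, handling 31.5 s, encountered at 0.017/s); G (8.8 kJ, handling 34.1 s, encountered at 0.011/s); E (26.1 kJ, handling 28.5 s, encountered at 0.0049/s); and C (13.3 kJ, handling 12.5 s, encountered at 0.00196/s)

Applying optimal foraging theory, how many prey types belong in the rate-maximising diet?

Rank by E/h (kJ/s): C 1.06, E 0.916, G 0.258, D 0.228. Include each in turn until the next type's E/h falls below the running intake rate.
Rate on top 1: 0.02544. E: 0.916 > 0.02544 → include.
Rate on top 2: 0.1322. G: 0.258 > 0.1322 → include.
Rate on top 3: 0.1629. D: 0.228 > 0.1629 → include.
Optimal diet: C, E, G, D — 4 of 4 types.

4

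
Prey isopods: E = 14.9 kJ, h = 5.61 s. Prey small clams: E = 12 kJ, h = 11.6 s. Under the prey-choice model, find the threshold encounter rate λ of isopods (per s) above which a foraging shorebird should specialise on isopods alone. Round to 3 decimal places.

0.114 per s

The zero-one rule: include small clams iff E₂/h₂ > λE₁/(1+λh₁). Equality gives the switch point.
λE₁h₂ = E₂ + λE₂h₁ ⇒ λ = E₂/(E₁h₂ − E₂h₁) = 12/(172.8 − 67.32) = 0.1137 per s.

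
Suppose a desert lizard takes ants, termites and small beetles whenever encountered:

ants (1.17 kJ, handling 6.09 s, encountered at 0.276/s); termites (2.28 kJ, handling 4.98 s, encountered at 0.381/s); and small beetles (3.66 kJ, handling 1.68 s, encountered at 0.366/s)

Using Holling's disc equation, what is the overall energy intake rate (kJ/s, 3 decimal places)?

0.487 kJ/s

Energy encountered per unit search time: 0.276×1.17 + 0.381×2.28 + 0.366×3.66 = 2.531 kJ/s.
Handling time per unit search time: 0.276×6.09 + 0.381×4.98 + 0.366×1.68 = 4.193.
Rate = 2.531/(1 + 4.193) = 0.4874 kJ/s.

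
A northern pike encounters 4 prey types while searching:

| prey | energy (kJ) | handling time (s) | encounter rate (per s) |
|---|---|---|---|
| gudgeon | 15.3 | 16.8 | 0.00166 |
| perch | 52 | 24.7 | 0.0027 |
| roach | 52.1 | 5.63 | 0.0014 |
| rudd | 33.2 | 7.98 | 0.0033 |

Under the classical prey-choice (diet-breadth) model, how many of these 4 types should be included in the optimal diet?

4

Profitabilities (E/h, kJ/s): roach 9.25, rudd 4.16, perch 2.11, gudgeon 0.911. Add prey in this order while the next type's profitability exceeds the intake rate on those already taken.
Rate on top 1: 0.07237. rudd: 4.16 > 0.07237 → include.
Rate on top 2: 0.1765. perch: 2.11 > 0.1765 → include.
Rate on top 3: 0.2933. gudgeon: 0.911 > 0.2933 → include.
Optimal diet: roach, rudd, perch, gudgeon — 4 of 4 types.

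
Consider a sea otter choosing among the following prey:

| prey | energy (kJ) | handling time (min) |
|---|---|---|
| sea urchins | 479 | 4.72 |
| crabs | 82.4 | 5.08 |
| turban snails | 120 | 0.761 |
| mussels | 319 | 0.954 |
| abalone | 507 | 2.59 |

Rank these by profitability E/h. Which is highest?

Profitability E/h (kJ/min): sea urchins = 479/4.72 = 101, crabs = 82.4/5.08 = 16.2, turban snails = 120/0.761 = 158, mussels = 319/0.954 = 334, abalone = 507/2.59 = 196.
Ranked: mussels > abalone > turban snails > sea urchins > crabs.

mussels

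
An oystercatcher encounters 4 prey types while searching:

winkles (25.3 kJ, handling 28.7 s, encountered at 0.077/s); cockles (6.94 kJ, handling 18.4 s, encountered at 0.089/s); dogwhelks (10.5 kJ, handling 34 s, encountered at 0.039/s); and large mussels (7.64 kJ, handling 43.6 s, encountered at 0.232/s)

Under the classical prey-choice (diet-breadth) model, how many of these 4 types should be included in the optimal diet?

1

E/h in descending order: winkles 0.882, cockles 0.377, dogwhelks 0.309, large mussels 0.175 kJ/s. The optimal diet is the largest prefix of this list for which every included type satisfies E_i/h_i > R on the types above it.
Rate on top 1: 0.6069. cockles: 0.377 < 0.6069 → exclude; stop.
Optimal diet: winkles — 1 of 4 types.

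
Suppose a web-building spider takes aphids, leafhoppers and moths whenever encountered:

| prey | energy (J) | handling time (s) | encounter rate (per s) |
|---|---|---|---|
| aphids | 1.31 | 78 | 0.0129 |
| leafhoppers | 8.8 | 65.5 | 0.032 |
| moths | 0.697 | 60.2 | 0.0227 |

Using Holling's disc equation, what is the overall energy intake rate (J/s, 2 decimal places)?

0.06 J/s

R = Σλ_iE_i / (1 + Σλ_ih_i)
Numerator: 0.0129×1.31 + 0.032×8.8 + 0.0227×0.697 = 0.3143
Denominator: 1 + 0.0129×78 + 0.032×65.5 + 0.0227×60.2 = 5.469
R = 0.3143/5.469 = 0.05748 J/s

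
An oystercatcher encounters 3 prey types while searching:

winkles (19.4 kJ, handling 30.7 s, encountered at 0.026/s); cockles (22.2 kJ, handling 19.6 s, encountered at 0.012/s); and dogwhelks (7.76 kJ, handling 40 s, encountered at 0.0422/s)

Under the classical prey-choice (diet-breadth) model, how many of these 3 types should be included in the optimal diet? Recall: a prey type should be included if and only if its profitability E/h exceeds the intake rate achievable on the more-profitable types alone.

2

E/h in descending order: cockles 1.13, winkles 0.632, dogwhelks 0.194 kJ/s. The optimal diet is the largest prefix of this list for which every included type satisfies E_i/h_i > R on the types above it.
Rate on top 1: 0.2157. winkles: 0.632 > 0.2157 → include.
Rate on top 2: 0.3791. dogwhelks: 0.194 < 0.3791 → exclude; stop.
Optimal diet: cockles, winkles — 2 of 3 types.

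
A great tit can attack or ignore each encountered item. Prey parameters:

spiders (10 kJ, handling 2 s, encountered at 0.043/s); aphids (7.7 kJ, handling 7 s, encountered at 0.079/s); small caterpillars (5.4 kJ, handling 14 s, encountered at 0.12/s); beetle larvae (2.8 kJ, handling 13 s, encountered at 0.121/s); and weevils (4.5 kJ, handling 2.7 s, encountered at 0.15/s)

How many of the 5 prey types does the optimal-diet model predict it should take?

Profitabilities (E/h, kJ/s): spiders 5, weevils 1.67, aphids 1.1, small caterpillars 0.386, beetle larvae 0.215. Add prey in this order while the next type's profitability exceeds the intake rate on those already taken.
Rate on top 1: 0.3959. weevils: 1.67 > 0.3959 → include.
Rate on top 2: 0.7411. aphids: 1.1 > 0.7411 → include.
Rate on top 3: 0.8382. small caterpillars: 0.386 < 0.8382 → exclude; stop.
Optimal diet: spiders, weevils, aphids — 3 of 5 types.

3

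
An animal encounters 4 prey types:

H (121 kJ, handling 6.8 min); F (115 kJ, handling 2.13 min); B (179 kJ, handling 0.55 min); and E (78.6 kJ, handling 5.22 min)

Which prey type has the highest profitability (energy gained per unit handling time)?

B

Profitability E/h (kJ/min): H = 121/6.8 = 17.8, F = 115/2.13 = 54, B = 179/0.55 = 325, E = 78.6/5.22 = 15.1.
Ranked: B > F > H > E.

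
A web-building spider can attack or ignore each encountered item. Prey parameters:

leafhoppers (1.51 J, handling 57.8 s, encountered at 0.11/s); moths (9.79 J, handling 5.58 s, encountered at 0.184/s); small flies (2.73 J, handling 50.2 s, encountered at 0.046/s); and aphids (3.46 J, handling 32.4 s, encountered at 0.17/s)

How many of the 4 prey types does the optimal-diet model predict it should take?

1

E/h in descending order: moths 1.75, aphids 0.107, small flies 0.0544, leafhoppers 0.0261 J/s. The optimal diet is the largest prefix of this list for which every included type satisfies E_i/h_i > R on the types above it.
Rate on top 1: 0.8888. aphids: 0.107 < 0.8888 → exclude; stop.
Optimal diet: moths — 1 of 4 types.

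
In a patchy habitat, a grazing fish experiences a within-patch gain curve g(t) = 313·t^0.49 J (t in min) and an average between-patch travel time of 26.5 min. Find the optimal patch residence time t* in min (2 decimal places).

Maximise g(t)/(T+t): set derivative to zero → g'(t)(T+t) = g(t).
g'(t) = 0.49·313·t^-0.51. Setting 0.49·313·t^-0.51 = 313·t^0.49/(26.5+t) gives 0.49(26.5+t) = t, so 0.51·t = 0.49×26.5.
t* = 0.49×26.5/0.51 = 25.46 min.

25.46 min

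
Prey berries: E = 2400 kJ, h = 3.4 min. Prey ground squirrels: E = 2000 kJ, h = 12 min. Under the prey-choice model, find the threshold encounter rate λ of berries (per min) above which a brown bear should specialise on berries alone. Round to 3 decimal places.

At the threshold, the rate on berries alone equals the profitability of ground squirrels: λ·2400/(1 + λ·3.4) = 2000/12 = 166.7.
Rearranging, λ(2400 − 166.7×3.4) = 166.7, so λ = 166.7/1833 = 0.09091 per min.

0.091 per min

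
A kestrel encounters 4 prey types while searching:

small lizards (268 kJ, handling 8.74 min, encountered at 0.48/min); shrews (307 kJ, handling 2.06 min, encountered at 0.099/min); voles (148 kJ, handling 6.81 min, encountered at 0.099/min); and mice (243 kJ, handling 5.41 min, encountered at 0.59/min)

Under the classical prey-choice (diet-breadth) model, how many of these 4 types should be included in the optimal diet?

2

Rank by E/h (kJ/min): shrews 149, mice 44.9, small lizards 30.7, voles 21.7. Include each in turn until the next type's E/h falls below the running intake rate.
Rate on top 1: 25.24. mice: 44.9 > 25.24 → include.
Rate on top 2: 39.53. small lizards: 30.7 < 39.53 → exclude; stop.
Optimal diet: shrews, mice — 2 of 4 types.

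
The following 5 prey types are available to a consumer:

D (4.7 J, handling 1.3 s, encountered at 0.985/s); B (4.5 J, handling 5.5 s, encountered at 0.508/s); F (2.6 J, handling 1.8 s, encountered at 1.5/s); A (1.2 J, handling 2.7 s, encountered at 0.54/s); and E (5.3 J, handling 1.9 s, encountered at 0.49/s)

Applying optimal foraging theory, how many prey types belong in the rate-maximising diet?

2

Profitabilities (E/h, J/s): D 3.62, E 2.79, F 1.44, B 0.818, A 0.444. Add prey in this order while the next type's profitability exceeds the intake rate on those already taken.
Rate on top 1: 2.03. E: 2.79 > 2.03 → include.
Rate on top 2: 2.25. F: 1.44 < 2.25 → exclude; stop.
Optimal diet: D, E — 2 of 5 types.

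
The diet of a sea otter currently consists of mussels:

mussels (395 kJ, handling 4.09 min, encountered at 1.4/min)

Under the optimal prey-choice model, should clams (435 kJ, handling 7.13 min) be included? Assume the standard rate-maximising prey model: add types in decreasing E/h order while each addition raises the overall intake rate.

No

Intake rate on the current diet: R = (1.4×395) / (1 + 1.4×4.09) = 553/6.726 = 82.22 kJ/min.
Profitability of clams: 435/7.13 = 61.01 kJ/min.
61.01 < 82.22, so adding clams would lower the average — exclude it.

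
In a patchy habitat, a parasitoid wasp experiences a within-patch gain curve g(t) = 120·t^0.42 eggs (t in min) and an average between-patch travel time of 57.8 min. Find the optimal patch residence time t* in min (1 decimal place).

41.9 min

By the marginal value theorem, leave when the instantaneous gain rate g'(t) equals the habitat-wide average g(t)/(T + t).
g'(t) = 0.42·120·t^-0.58. Setting 0.42·120·t^-0.58 = 120·t^0.42/(57.8+t) gives 0.42(57.8+t) = t, so 0.58·t = 0.42×57.8.
t* = 0.42×57.8/0.58 = 41.86 min.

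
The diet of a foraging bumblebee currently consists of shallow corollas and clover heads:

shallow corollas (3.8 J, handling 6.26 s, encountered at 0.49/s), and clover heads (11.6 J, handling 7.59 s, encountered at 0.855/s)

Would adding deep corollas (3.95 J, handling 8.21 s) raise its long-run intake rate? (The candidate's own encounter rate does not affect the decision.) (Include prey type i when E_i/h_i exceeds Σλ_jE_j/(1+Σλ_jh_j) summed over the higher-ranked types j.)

Current rate: (0.49×3.8 + 0.855×11.6)/(1 + 0.49×6.26 + 0.855×7.59) = 1.116 J/s.
deep corollas: E/h = 3.95/8.21 = 0.4811 J/s.
0.4811 < 1.116, so adding deep corollas would lower the average — exclude it.

No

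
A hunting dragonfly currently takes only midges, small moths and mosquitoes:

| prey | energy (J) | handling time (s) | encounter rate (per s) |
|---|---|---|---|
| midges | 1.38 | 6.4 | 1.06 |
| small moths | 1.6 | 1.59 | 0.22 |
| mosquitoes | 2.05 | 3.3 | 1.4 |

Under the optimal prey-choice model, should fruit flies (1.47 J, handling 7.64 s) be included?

No

Intake rate on the current diet: R = (1.06×1.38 + 0.22×1.6 + 1.4×2.05) / (1 + 1.06×6.4 + 0.22×1.59 + 1.4×3.3) = 4.685/12.75 = 0.3673 J/s.
fruit flies: E/h = 1.47/7.64 = 0.1924 J/s.
0.1924 < 0.3673, so adding fruit flies would lower the average — exclude it.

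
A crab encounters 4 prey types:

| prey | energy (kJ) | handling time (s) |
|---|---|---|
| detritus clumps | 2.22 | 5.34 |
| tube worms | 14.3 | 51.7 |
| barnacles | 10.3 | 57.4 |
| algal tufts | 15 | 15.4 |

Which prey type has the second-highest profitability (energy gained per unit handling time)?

Profitability E/h (kJ/s): detritus clumps = 2.22/5.34 = 0.416, tube worms = 14.3/51.7 = 0.277, barnacles = 10.3/57.4 = 0.179, algal tufts = 15/15.4 = 0.974.
Ranked: algal tufts > detritus clumps > tube worms > barnacles.

detritus clumps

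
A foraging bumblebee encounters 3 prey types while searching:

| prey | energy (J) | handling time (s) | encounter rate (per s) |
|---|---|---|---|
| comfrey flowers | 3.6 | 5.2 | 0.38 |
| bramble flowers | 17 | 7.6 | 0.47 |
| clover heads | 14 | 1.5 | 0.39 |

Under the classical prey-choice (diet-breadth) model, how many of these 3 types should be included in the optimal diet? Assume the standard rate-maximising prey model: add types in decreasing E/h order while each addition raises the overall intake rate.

E/h in descending order: clover heads 9.33, bramble flowers 2.24, comfrey flowers 0.692 J/s. The optimal diet is the largest prefix of this list for which every included type satisfies E_i/h_i > R on the types above it.
Rate on top 1: 3.445. bramble flowers: 2.24 < 3.445 → exclude; stop.
Optimal diet: clover heads — 1 of 3 types.

1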